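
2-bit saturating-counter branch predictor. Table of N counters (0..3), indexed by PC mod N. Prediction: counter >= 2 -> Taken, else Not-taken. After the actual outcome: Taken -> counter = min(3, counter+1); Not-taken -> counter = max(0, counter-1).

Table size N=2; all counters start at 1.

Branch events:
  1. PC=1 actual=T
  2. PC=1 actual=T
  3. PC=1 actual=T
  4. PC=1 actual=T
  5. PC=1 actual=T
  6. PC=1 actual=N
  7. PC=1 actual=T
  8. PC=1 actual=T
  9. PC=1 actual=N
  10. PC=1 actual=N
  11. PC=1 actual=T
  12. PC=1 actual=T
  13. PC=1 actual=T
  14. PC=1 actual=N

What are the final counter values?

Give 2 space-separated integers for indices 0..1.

Ev 1: PC=1 idx=1 pred=N actual=T -> ctr[1]=2
Ev 2: PC=1 idx=1 pred=T actual=T -> ctr[1]=3
Ev 3: PC=1 idx=1 pred=T actual=T -> ctr[1]=3
Ev 4: PC=1 idx=1 pred=T actual=T -> ctr[1]=3
Ev 5: PC=1 idx=1 pred=T actual=T -> ctr[1]=3
Ev 6: PC=1 idx=1 pred=T actual=N -> ctr[1]=2
Ev 7: PC=1 idx=1 pred=T actual=T -> ctr[1]=3
Ev 8: PC=1 idx=1 pred=T actual=T -> ctr[1]=3
Ev 9: PC=1 idx=1 pred=T actual=N -> ctr[1]=2
Ev 10: PC=1 idx=1 pred=T actual=N -> ctr[1]=1
Ev 11: PC=1 idx=1 pred=N actual=T -> ctr[1]=2
Ev 12: PC=1 idx=1 pred=T actual=T -> ctr[1]=3
Ev 13: PC=1 idx=1 pred=T actual=T -> ctr[1]=3
Ev 14: PC=1 idx=1 pred=T actual=N -> ctr[1]=2

Answer: 1 2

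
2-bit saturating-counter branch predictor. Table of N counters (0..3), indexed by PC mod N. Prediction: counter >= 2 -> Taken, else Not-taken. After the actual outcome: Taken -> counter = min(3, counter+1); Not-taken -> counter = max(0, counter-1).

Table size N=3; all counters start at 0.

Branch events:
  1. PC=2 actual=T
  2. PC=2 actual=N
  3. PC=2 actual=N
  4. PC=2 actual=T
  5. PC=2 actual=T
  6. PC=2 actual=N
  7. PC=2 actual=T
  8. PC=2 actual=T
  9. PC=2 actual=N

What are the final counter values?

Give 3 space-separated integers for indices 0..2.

Ev 1: PC=2 idx=2 pred=N actual=T -> ctr[2]=1
Ev 2: PC=2 idx=2 pred=N actual=N -> ctr[2]=0
Ev 3: PC=2 idx=2 pred=N actual=N -> ctr[2]=0
Ev 4: PC=2 idx=2 pred=N actual=T -> ctr[2]=1
Ev 5: PC=2 idx=2 pred=N actual=T -> ctr[2]=2
Ev 6: PC=2 idx=2 pred=T actual=N -> ctr[2]=1
Ev 7: PC=2 idx=2 pred=N actual=T -> ctr[2]=2
Ev 8: PC=2 idx=2 pred=T actual=T -> ctr[2]=3
Ev 9: PC=2 idx=2 pred=T actual=N -> ctr[2]=2

Answer: 0 0 2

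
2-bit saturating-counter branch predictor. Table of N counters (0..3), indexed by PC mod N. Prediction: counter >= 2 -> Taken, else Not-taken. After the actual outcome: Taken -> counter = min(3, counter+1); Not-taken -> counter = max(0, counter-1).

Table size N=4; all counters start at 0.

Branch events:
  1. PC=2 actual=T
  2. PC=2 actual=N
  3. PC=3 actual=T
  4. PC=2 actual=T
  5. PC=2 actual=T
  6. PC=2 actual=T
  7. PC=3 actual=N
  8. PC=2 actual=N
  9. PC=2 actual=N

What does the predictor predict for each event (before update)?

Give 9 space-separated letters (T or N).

Ev 1: PC=2 idx=2 pred=N actual=T -> ctr[2]=1
Ev 2: PC=2 idx=2 pred=N actual=N -> ctr[2]=0
Ev 3: PC=3 idx=3 pred=N actual=T -> ctr[3]=1
Ev 4: PC=2 idx=2 pred=N actual=T -> ctr[2]=1
Ev 5: PC=2 idx=2 pred=N actual=T -> ctr[2]=2
Ev 6: PC=2 idx=2 pred=T actual=T -> ctr[2]=3
Ev 7: PC=3 idx=3 pred=N actual=N -> ctr[3]=0
Ev 8: PC=2 idx=2 pred=T actual=N -> ctr[2]=2
Ev 9: PC=2 idx=2 pred=T actual=N -> ctr[2]=1

Answer: N N N N N T N T T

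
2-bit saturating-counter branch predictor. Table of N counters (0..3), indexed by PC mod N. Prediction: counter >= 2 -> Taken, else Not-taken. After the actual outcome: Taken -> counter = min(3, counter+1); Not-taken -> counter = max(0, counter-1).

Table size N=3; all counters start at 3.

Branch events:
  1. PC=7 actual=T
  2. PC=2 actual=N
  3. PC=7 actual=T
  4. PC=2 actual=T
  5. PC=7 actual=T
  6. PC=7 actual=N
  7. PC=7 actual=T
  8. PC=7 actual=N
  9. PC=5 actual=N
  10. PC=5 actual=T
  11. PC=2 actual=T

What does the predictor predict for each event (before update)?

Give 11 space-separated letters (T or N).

Ev 1: PC=7 idx=1 pred=T actual=T -> ctr[1]=3
Ev 2: PC=2 idx=2 pred=T actual=N -> ctr[2]=2
Ev 3: PC=7 idx=1 pred=T actual=T -> ctr[1]=3
Ev 4: PC=2 idx=2 pred=T actual=T -> ctr[2]=3
Ev 5: PC=7 idx=1 pred=T actual=T -> ctr[1]=3
Ev 6: PC=7 idx=1 pred=T actual=N -> ctr[1]=2
Ev 7: PC=7 idx=1 pred=T actual=T -> ctr[1]=3
Ev 8: PC=7 idx=1 pred=T actual=N -> ctr[1]=2
Ev 9: PC=5 idx=2 pred=T actual=N -> ctr[2]=2
Ev 10: PC=5 idx=2 pred=T actual=T -> ctr[2]=3
Ev 11: PC=2 idx=2 pred=T actual=T -> ctr[2]=3

Answer: T T T T T T T T T T T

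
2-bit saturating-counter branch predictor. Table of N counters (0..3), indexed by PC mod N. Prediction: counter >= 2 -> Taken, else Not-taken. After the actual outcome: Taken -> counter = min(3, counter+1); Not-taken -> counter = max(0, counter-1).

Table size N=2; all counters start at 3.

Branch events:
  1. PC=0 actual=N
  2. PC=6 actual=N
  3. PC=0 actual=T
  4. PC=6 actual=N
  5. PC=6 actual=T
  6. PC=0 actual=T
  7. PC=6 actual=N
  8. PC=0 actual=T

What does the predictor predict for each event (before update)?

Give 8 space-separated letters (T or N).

Answer: T T N T N T T T

Derivation:
Ev 1: PC=0 idx=0 pred=T actual=N -> ctr[0]=2
Ev 2: PC=6 idx=0 pred=T actual=N -> ctr[0]=1
Ev 3: PC=0 idx=0 pred=N actual=T -> ctr[0]=2
Ev 4: PC=6 idx=0 pred=T actual=N -> ctr[0]=1
Ev 5: PC=6 idx=0 pred=N actual=T -> ctr[0]=2
Ev 6: PC=0 idx=0 pred=T actual=T -> ctr[0]=3
Ev 7: PC=6 idx=0 pred=T actual=N -> ctr[0]=2
Ev 8: PC=0 idx=0 pred=T actual=T -> ctr[0]=3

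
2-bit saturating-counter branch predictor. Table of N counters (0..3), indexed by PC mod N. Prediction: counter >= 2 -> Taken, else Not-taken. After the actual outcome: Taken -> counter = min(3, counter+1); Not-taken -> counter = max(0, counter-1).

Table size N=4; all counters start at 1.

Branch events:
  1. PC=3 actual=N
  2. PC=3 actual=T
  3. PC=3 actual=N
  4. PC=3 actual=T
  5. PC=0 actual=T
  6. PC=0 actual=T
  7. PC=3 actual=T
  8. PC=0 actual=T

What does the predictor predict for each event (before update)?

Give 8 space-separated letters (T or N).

Answer: N N N N N T N T

Derivation:
Ev 1: PC=3 idx=3 pred=N actual=N -> ctr[3]=0
Ev 2: PC=3 idx=3 pred=N actual=T -> ctr[3]=1
Ev 3: PC=3 idx=3 pred=N actual=N -> ctr[3]=0
Ev 4: PC=3 idx=3 pred=N actual=T -> ctr[3]=1
Ev 5: PC=0 idx=0 pred=N actual=T -> ctr[0]=2
Ev 6: PC=0 idx=0 pred=T actual=T -> ctr[0]=3
Ev 7: PC=3 idx=3 pred=N actual=T -> ctr[3]=2
Ev 8: PC=0 idx=0 pred=T actual=T -> ctr[0]=3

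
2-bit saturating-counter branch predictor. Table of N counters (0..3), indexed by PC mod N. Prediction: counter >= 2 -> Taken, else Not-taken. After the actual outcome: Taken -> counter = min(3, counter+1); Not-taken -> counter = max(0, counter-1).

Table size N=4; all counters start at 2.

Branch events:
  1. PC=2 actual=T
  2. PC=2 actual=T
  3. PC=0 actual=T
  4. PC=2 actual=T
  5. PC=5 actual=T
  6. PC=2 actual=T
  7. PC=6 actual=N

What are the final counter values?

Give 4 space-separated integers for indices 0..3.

Answer: 3 3 2 2

Derivation:
Ev 1: PC=2 idx=2 pred=T actual=T -> ctr[2]=3
Ev 2: PC=2 idx=2 pred=T actual=T -> ctr[2]=3
Ev 3: PC=0 idx=0 pred=T actual=T -> ctr[0]=3
Ev 4: PC=2 idx=2 pred=T actual=T -> ctr[2]=3
Ev 5: PC=5 idx=1 pred=T actual=T -> ctr[1]=3
Ev 6: PC=2 idx=2 pred=T actual=T -> ctr[2]=3
Ev 7: PC=6 idx=2 pred=T actual=N -> ctr[2]=2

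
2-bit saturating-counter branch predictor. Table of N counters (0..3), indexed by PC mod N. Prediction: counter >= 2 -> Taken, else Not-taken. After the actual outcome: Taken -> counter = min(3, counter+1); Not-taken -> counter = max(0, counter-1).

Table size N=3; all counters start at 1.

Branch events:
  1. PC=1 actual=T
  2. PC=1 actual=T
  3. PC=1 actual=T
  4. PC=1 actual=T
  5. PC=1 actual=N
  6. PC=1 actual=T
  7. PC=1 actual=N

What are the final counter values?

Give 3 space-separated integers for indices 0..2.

Ev 1: PC=1 idx=1 pred=N actual=T -> ctr[1]=2
Ev 2: PC=1 idx=1 pred=T actual=T -> ctr[1]=3
Ev 3: PC=1 idx=1 pred=T actual=T -> ctr[1]=3
Ev 4: PC=1 idx=1 pred=T actual=T -> ctr[1]=3
Ev 5: PC=1 idx=1 pred=T actual=N -> ctr[1]=2
Ev 6: PC=1 idx=1 pred=T actual=T -> ctr[1]=3
Ev 7: PC=1 idx=1 pred=T actual=N -> ctr[1]=2

Answer: 1 2 1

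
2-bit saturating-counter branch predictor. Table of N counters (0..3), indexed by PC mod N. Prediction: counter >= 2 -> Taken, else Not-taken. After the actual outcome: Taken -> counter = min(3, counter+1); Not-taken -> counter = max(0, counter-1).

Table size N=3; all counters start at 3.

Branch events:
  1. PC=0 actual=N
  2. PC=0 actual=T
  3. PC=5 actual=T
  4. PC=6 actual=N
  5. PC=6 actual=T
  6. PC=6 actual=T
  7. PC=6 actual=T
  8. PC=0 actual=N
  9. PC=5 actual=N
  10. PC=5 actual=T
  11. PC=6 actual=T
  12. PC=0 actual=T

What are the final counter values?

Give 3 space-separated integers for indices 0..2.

Answer: 3 3 3

Derivation:
Ev 1: PC=0 idx=0 pred=T actual=N -> ctr[0]=2
Ev 2: PC=0 idx=0 pred=T actual=T -> ctr[0]=3
Ev 3: PC=5 idx=2 pred=T actual=T -> ctr[2]=3
Ev 4: PC=6 idx=0 pred=T actual=N -> ctr[0]=2
Ev 5: PC=6 idx=0 pred=T actual=T -> ctr[0]=3
Ev 6: PC=6 idx=0 pred=T actual=T -> ctr[0]=3
Ev 7: PC=6 idx=0 pred=T actual=T -> ctr[0]=3
Ev 8: PC=0 idx=0 pred=T actual=N -> ctr[0]=2
Ev 9: PC=5 idx=2 pred=T actual=N -> ctr[2]=2
Ev 10: PC=5 idx=2 pred=T actual=T -> ctr[2]=3
Ev 11: PC=6 idx=0 pred=T actual=T -> ctr[0]=3
Ev 12: PC=0 idx=0 pred=T actual=T -> ctr[0]=3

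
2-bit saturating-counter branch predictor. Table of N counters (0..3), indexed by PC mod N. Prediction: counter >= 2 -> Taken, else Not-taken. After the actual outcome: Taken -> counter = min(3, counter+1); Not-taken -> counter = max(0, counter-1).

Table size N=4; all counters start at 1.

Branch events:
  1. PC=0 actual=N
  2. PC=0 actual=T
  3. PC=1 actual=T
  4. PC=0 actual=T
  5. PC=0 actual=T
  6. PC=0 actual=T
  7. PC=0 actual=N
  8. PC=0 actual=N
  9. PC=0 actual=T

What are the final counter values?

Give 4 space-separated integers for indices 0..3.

Ev 1: PC=0 idx=0 pred=N actual=N -> ctr[0]=0
Ev 2: PC=0 idx=0 pred=N actual=T -> ctr[0]=1
Ev 3: PC=1 idx=1 pred=N actual=T -> ctr[1]=2
Ev 4: PC=0 idx=0 pred=N actual=T -> ctr[0]=2
Ev 5: PC=0 idx=0 pred=T actual=T -> ctr[0]=3
Ev 6: PC=0 idx=0 pred=T actual=T -> ctr[0]=3
Ev 7: PC=0 idx=0 pred=T actual=N -> ctr[0]=2
Ev 8: PC=0 idx=0 pred=T actual=N -> ctr[0]=1
Ev 9: PC=0 idx=0 pred=N actual=T -> ctr[0]=2

Answer: 2 2 1 1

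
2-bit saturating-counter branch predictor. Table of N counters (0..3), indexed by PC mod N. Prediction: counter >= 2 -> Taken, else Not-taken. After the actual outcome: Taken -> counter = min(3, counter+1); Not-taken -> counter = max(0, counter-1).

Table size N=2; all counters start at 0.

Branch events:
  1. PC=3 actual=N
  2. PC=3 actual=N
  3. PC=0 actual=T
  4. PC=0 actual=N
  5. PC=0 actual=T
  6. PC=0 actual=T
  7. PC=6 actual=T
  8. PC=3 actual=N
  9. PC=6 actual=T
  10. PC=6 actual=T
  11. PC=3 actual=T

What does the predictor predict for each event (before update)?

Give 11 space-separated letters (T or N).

Answer: N N N N N N T N T T N

Derivation:
Ev 1: PC=3 idx=1 pred=N actual=N -> ctr[1]=0
Ev 2: PC=3 idx=1 pred=N actual=N -> ctr[1]=0
Ev 3: PC=0 idx=0 pred=N actual=T -> ctr[0]=1
Ev 4: PC=0 idx=0 pred=N actual=N -> ctr[0]=0
Ev 5: PC=0 idx=0 pred=N actual=T -> ctr[0]=1
Ev 6: PC=0 idx=0 pred=N actual=T -> ctr[0]=2
Ev 7: PC=6 idx=0 pred=T actual=T -> ctr[0]=3
Ev 8: PC=3 idx=1 pred=N actual=N -> ctr[1]=0
Ev 9: PC=6 idx=0 pred=T actual=T -> ctr[0]=3
Ev 10: PC=6 idx=0 pred=T actual=T -> ctr[0]=3
Ev 11: PC=3 idx=1 pred=N actual=T -> ctr[1]=1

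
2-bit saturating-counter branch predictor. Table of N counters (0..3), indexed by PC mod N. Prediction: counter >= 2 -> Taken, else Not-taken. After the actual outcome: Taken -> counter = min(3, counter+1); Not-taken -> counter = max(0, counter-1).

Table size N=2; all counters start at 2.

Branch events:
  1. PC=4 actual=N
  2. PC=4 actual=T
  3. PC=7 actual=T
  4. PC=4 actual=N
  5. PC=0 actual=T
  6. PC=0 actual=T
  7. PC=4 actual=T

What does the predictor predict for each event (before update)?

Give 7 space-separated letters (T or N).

Answer: T N T T N T T

Derivation:
Ev 1: PC=4 idx=0 pred=T actual=N -> ctr[0]=1
Ev 2: PC=4 idx=0 pred=N actual=T -> ctr[0]=2
Ev 3: PC=7 idx=1 pred=T actual=T -> ctr[1]=3
Ev 4: PC=4 idx=0 pred=T actual=N -> ctr[0]=1
Ev 5: PC=0 idx=0 pred=N actual=T -> ctr[0]=2
Ev 6: PC=0 idx=0 pred=T actual=T -> ctr[0]=3
Ev 7: PC=4 idx=0 pred=T actual=T -> ctr[0]=3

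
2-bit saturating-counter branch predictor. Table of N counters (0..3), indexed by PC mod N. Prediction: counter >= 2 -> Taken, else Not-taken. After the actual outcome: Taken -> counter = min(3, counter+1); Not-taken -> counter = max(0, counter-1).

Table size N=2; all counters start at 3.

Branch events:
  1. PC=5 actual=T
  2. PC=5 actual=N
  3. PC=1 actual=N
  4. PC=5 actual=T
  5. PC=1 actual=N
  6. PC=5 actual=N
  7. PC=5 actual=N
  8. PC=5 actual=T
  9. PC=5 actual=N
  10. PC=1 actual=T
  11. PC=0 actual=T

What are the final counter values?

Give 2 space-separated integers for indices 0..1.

Answer: 3 1

Derivation:
Ev 1: PC=5 idx=1 pred=T actual=T -> ctr[1]=3
Ev 2: PC=5 idx=1 pred=T actual=N -> ctr[1]=2
Ev 3: PC=1 idx=1 pred=T actual=N -> ctr[1]=1
Ev 4: PC=5 idx=1 pred=N actual=T -> ctr[1]=2
Ev 5: PC=1 idx=1 pred=T actual=N -> ctr[1]=1
Ev 6: PC=5 idx=1 pred=N actual=N -> ctr[1]=0
Ev 7: PC=5 idx=1 pred=N actual=N -> ctr[1]=0
Ev 8: PC=5 idx=1 pred=N actual=T -> ctr[1]=1
Ev 9: PC=5 idx=1 pred=N actual=N -> ctr[1]=0
Ev 10: PC=1 idx=1 pred=N actual=T -> ctr[1]=1
Ev 11: PC=0 idx=0 pred=T actual=T -> ctr[0]=3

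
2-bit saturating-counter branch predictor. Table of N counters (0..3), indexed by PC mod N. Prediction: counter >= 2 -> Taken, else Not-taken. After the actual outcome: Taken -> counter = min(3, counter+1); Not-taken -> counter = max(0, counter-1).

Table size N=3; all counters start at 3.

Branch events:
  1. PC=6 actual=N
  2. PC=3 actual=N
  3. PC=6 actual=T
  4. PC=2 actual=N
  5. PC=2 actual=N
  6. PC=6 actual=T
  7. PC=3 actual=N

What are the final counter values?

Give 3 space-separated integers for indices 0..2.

Ev 1: PC=6 idx=0 pred=T actual=N -> ctr[0]=2
Ev 2: PC=3 idx=0 pred=T actual=N -> ctr[0]=1
Ev 3: PC=6 idx=0 pred=N actual=T -> ctr[0]=2
Ev 4: PC=2 idx=2 pred=T actual=N -> ctr[2]=2
Ev 5: PC=2 idx=2 pred=T actual=N -> ctr[2]=1
Ev 6: PC=6 idx=0 pred=T actual=T -> ctr[0]=3
Ev 7: PC=3 idx=0 pred=T actual=N -> ctr[0]=2

Answer: 2 3 1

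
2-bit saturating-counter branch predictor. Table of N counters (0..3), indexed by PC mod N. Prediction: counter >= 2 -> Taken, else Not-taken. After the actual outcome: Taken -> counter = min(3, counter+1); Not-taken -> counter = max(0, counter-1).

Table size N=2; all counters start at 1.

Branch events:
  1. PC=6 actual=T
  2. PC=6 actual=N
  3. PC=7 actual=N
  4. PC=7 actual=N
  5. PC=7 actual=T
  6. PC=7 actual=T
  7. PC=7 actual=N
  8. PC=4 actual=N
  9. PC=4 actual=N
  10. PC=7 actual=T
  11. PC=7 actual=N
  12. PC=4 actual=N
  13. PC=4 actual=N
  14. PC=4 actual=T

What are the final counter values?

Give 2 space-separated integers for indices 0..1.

Answer: 1 1

Derivation:
Ev 1: PC=6 idx=0 pred=N actual=T -> ctr[0]=2
Ev 2: PC=6 idx=0 pred=T actual=N -> ctr[0]=1
Ev 3: PC=7 idx=1 pred=N actual=N -> ctr[1]=0
Ev 4: PC=7 idx=1 pred=N actual=N -> ctr[1]=0
Ev 5: PC=7 idx=1 pred=N actual=T -> ctr[1]=1
Ev 6: PC=7 idx=1 pred=N actual=T -> ctr[1]=2
Ev 7: PC=7 idx=1 pred=T actual=N -> ctr[1]=1
Ev 8: PC=4 idx=0 pred=N actual=N -> ctr[0]=0
Ev 9: PC=4 idx=0 pred=N actual=N -> ctr[0]=0
Ev 10: PC=7 idx=1 pred=N actual=T -> ctr[1]=2
Ev 11: PC=7 idx=1 pred=T actual=N -> ctr[1]=1
Ev 12: PC=4 idx=0 pred=N actual=N -> ctr[0]=0
Ev 13: PC=4 idx=0 pred=N actual=N -> ctr[0]=0
Ev 14: PC=4 idx=0 pred=N actual=T -> ctr[0]=1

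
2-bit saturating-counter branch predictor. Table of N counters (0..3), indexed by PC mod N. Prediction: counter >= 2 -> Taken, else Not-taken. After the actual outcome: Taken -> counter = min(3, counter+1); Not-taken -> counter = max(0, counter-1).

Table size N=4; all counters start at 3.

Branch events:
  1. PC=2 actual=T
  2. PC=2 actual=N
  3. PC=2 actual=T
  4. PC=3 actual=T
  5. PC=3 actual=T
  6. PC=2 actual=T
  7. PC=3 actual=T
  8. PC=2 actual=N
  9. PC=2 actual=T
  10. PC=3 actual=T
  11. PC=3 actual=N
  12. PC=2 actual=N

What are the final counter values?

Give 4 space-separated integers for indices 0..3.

Answer: 3 3 2 2

Derivation:
Ev 1: PC=2 idx=2 pred=T actual=T -> ctr[2]=3
Ev 2: PC=2 idx=2 pred=T actual=N -> ctr[2]=2
Ev 3: PC=2 idx=2 pred=T actual=T -> ctr[2]=3
Ev 4: PC=3 idx=3 pred=T actual=T -> ctr[3]=3
Ev 5: PC=3 idx=3 pred=T actual=T -> ctr[3]=3
Ev 6: PC=2 idx=2 pred=T actual=T -> ctr[2]=3
Ev 7: PC=3 idx=3 pred=T actual=T -> ctr[3]=3
Ev 8: PC=2 idx=2 pred=T actual=N -> ctr[2]=2
Ev 9: PC=2 idx=2 pred=T actual=T -> ctr[2]=3
Ev 10: PC=3 idx=3 pred=T actual=T -> ctr[3]=3
Ev 11: PC=3 idx=3 pred=T actual=N -> ctr[3]=2
Ev 12: PC=2 idx=2 pred=T actual=N -> ctr[2]=2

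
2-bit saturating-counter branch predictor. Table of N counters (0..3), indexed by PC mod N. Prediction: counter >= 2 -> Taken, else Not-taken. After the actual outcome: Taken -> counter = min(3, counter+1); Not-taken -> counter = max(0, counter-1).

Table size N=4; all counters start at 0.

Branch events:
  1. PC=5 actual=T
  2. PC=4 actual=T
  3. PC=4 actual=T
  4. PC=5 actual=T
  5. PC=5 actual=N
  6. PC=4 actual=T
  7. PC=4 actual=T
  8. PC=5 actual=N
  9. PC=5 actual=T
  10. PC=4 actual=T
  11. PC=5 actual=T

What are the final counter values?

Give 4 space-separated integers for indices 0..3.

Answer: 3 2 0 0

Derivation:
Ev 1: PC=5 idx=1 pred=N actual=T -> ctr[1]=1
Ev 2: PC=4 idx=0 pred=N actual=T -> ctr[0]=1
Ev 3: PC=4 idx=0 pred=N actual=T -> ctr[0]=2
Ev 4: PC=5 idx=1 pred=N actual=T -> ctr[1]=2
Ev 5: PC=5 idx=1 pred=T actual=N -> ctr[1]=1
Ev 6: PC=4 idx=0 pred=T actual=T -> ctr[0]=3
Ev 7: PC=4 idx=0 pred=T actual=T -> ctr[0]=3
Ev 8: PC=5 idx=1 pred=N actual=N -> ctr[1]=0
Ev 9: PC=5 idx=1 pred=N actual=T -> ctr[1]=1
Ev 10: PC=4 idx=0 pred=T actual=T -> ctr[0]=3
Ev 11: PC=5 idx=1 pred=N actual=T -> ctr[1]=2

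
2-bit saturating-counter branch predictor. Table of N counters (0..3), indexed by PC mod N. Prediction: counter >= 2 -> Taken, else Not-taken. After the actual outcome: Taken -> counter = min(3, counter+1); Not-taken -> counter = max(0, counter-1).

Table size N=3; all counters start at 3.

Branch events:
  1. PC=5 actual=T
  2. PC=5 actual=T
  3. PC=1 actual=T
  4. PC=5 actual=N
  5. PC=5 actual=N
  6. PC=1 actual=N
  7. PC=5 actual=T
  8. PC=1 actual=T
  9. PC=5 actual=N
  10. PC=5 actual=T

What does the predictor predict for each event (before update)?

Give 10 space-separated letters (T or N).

Ev 1: PC=5 idx=2 pred=T actual=T -> ctr[2]=3
Ev 2: PC=5 idx=2 pred=T actual=T -> ctr[2]=3
Ev 3: PC=1 idx=1 pred=T actual=T -> ctr[1]=3
Ev 4: PC=5 idx=2 pred=T actual=N -> ctr[2]=2
Ev 5: PC=5 idx=2 pred=T actual=N -> ctr[2]=1
Ev 6: PC=1 idx=1 pred=T actual=N -> ctr[1]=2
Ev 7: PC=5 idx=2 pred=N actual=T -> ctr[2]=2
Ev 8: PC=1 idx=1 pred=T actual=T -> ctr[1]=3
Ev 9: PC=5 idx=2 pred=T actual=N -> ctr[2]=1
Ev 10: PC=5 idx=2 pred=N actual=T -> ctr[2]=2

Answer: T T T T T T N T T N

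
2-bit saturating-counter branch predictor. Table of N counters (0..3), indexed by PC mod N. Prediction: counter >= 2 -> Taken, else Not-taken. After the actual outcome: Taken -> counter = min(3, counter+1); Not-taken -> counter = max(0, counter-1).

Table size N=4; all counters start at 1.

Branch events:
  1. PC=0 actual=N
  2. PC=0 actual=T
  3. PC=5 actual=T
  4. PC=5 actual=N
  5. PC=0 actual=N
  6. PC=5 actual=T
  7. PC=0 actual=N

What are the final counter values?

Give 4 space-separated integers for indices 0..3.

Ev 1: PC=0 idx=0 pred=N actual=N -> ctr[0]=0
Ev 2: PC=0 idx=0 pred=N actual=T -> ctr[0]=1
Ev 3: PC=5 idx=1 pred=N actual=T -> ctr[1]=2
Ev 4: PC=5 idx=1 pred=T actual=N -> ctr[1]=1
Ev 5: PC=0 idx=0 pred=N actual=N -> ctr[0]=0
Ev 6: PC=5 idx=1 pred=N actual=T -> ctr[1]=2
Ev 7: PC=0 idx=0 pred=N actual=N -> ctr[0]=0

Answer: 0 2 1 1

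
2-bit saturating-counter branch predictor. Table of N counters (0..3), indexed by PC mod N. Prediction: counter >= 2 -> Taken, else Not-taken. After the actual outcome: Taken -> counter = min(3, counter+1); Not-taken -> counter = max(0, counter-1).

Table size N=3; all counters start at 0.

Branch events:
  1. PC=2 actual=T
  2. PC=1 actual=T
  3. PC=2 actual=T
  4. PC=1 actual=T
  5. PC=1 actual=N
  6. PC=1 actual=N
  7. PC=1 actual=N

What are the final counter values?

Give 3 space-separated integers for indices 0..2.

Answer: 0 0 2

Derivation:
Ev 1: PC=2 idx=2 pred=N actual=T -> ctr[2]=1
Ev 2: PC=1 idx=1 pred=N actual=T -> ctr[1]=1
Ev 3: PC=2 idx=2 pred=N actual=T -> ctr[2]=2
Ev 4: PC=1 idx=1 pred=N actual=T -> ctr[1]=2
Ev 5: PC=1 idx=1 pred=T actual=N -> ctr[1]=1
Ev 6: PC=1 idx=1 pred=N actual=N -> ctr[1]=0
Ev 7: PC=1 idx=1 pred=N actual=N -> ctr[1]=0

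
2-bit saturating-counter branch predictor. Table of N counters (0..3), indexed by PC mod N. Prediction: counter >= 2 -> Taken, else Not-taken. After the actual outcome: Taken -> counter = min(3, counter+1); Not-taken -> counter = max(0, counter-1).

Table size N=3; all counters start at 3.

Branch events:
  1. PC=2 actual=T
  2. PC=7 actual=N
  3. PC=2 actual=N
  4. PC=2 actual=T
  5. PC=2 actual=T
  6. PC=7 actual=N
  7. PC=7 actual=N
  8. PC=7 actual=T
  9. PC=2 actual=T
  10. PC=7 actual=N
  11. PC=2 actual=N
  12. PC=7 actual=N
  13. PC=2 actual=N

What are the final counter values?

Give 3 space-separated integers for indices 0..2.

Ev 1: PC=2 idx=2 pred=T actual=T -> ctr[2]=3
Ev 2: PC=7 idx=1 pred=T actual=N -> ctr[1]=2
Ev 3: PC=2 idx=2 pred=T actual=N -> ctr[2]=2
Ev 4: PC=2 idx=2 pred=T actual=T -> ctr[2]=3
Ev 5: PC=2 idx=2 pred=T actual=T -> ctr[2]=3
Ev 6: PC=7 idx=1 pred=T actual=N -> ctr[1]=1
Ev 7: PC=7 idx=1 pred=N actual=N -> ctr[1]=0
Ev 8: PC=7 idx=1 pred=N actual=T -> ctr[1]=1
Ev 9: PC=2 idx=2 pred=T actual=T -> ctr[2]=3
Ev 10: PC=7 idx=1 pred=N actual=N -> ctr[1]=0
Ev 11: PC=2 idx=2 pred=T actual=N -> ctr[2]=2
Ev 12: PC=7 idx=1 pred=N actual=N -> ctr[1]=0
Ev 13: PC=2 idx=2 pred=T actual=N -> ctr[2]=1

Answer: 3 0 1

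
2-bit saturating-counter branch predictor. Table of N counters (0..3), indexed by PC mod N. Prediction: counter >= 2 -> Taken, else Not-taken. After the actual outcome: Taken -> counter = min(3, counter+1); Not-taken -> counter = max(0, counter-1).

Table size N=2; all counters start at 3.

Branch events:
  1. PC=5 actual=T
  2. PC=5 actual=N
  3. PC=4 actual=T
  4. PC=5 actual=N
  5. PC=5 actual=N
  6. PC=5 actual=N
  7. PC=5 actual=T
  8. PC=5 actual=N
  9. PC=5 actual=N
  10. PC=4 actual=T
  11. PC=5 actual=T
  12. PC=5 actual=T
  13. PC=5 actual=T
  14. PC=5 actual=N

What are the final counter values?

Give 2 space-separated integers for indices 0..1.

Answer: 3 2

Derivation:
Ev 1: PC=5 idx=1 pred=T actual=T -> ctr[1]=3
Ev 2: PC=5 idx=1 pred=T actual=N -> ctr[1]=2
Ev 3: PC=4 idx=0 pred=T actual=T -> ctr[0]=3
Ev 4: PC=5 idx=1 pred=T actual=N -> ctr[1]=1
Ev 5: PC=5 idx=1 pred=N actual=N -> ctr[1]=0
Ev 6: PC=5 idx=1 pred=N actual=N -> ctr[1]=0
Ev 7: PC=5 idx=1 pred=N actual=T -> ctr[1]=1
Ev 8: PC=5 idx=1 pred=N actual=N -> ctr[1]=0
Ev 9: PC=5 idx=1 pred=N actual=N -> ctr[1]=0
Ev 10: PC=4 idx=0 pred=T actual=T -> ctr[0]=3
Ev 11: PC=5 idx=1 pred=N actual=T -> ctr[1]=1
Ev 12: PC=5 idx=1 pred=N actual=T -> ctr[1]=2
Ev 13: PC=5 idx=1 pred=T actual=T -> ctr[1]=3
Ev 14: PC=5 idx=1 pred=T actual=N -> ctr[1]=2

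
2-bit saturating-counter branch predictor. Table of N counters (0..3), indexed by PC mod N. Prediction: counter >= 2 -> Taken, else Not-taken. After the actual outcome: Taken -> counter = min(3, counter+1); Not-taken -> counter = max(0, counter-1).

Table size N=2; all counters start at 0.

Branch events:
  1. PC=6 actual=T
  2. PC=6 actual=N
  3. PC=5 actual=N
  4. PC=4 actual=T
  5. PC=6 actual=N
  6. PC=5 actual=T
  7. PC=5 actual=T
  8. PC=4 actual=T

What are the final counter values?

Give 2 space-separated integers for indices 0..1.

Ev 1: PC=6 idx=0 pred=N actual=T -> ctr[0]=1
Ev 2: PC=6 idx=0 pred=N actual=N -> ctr[0]=0
Ev 3: PC=5 idx=1 pred=N actual=N -> ctr[1]=0
Ev 4: PC=4 idx=0 pred=N actual=T -> ctr[0]=1
Ev 5: PC=6 idx=0 pred=N actual=N -> ctr[0]=0
Ev 6: PC=5 idx=1 pred=N actual=T -> ctr[1]=1
Ev 7: PC=5 idx=1 pred=N actual=T -> ctr[1]=2
Ev 8: PC=4 idx=0 pred=N actual=T -> ctr[0]=1

Answer: 1 2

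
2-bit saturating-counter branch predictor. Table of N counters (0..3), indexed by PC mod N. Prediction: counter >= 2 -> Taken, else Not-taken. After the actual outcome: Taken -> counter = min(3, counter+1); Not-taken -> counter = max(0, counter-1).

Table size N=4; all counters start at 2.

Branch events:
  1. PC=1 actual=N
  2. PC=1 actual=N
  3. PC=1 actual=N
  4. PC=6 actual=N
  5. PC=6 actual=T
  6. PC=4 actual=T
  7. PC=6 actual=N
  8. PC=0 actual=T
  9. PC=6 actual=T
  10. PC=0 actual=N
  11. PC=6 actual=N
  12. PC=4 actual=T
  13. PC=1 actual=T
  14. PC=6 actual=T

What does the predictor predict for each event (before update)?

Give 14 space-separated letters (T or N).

Ev 1: PC=1 idx=1 pred=T actual=N -> ctr[1]=1
Ev 2: PC=1 idx=1 pred=N actual=N -> ctr[1]=0
Ev 3: PC=1 idx=1 pred=N actual=N -> ctr[1]=0
Ev 4: PC=6 idx=2 pred=T actual=N -> ctr[2]=1
Ev 5: PC=6 idx=2 pred=N actual=T -> ctr[2]=2
Ev 6: PC=4 idx=0 pred=T actual=T -> ctr[0]=3
Ev 7: PC=6 idx=2 pred=T actual=N -> ctr[2]=1
Ev 8: PC=0 idx=0 pred=T actual=T -> ctr[0]=3
Ev 9: PC=6 idx=2 pred=N actual=T -> ctr[2]=2
Ev 10: PC=0 idx=0 pred=T actual=N -> ctr[0]=2
Ev 11: PC=6 idx=2 pred=T actual=N -> ctr[2]=1
Ev 12: PC=4 idx=0 pred=T actual=T -> ctr[0]=3
Ev 13: PC=1 idx=1 pred=N actual=T -> ctr[1]=1
Ev 14: PC=6 idx=2 pred=N actual=T -> ctr[2]=2

Answer: T N N T N T T T N T T T N N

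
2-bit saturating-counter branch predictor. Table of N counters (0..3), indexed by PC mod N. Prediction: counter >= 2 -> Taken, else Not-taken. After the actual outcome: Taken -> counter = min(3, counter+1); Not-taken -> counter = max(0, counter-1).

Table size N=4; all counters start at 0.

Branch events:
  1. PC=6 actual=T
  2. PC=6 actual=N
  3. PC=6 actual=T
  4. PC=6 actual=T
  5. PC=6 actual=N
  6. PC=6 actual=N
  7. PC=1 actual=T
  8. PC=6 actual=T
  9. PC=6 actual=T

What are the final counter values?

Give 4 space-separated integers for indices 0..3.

Ev 1: PC=6 idx=2 pred=N actual=T -> ctr[2]=1
Ev 2: PC=6 idx=2 pred=N actual=N -> ctr[2]=0
Ev 3: PC=6 idx=2 pred=N actual=T -> ctr[2]=1
Ev 4: PC=6 idx=2 pred=N actual=T -> ctr[2]=2
Ev 5: PC=6 idx=2 pred=T actual=N -> ctr[2]=1
Ev 6: PC=6 idx=2 pred=N actual=N -> ctr[2]=0
Ev 7: PC=1 idx=1 pred=N actual=T -> ctr[1]=1
Ev 8: PC=6 idx=2 pred=N actual=T -> ctr[2]=1
Ev 9: PC=6 idx=2 pred=N actual=T -> ctr[2]=2

Answer: 0 1 2 0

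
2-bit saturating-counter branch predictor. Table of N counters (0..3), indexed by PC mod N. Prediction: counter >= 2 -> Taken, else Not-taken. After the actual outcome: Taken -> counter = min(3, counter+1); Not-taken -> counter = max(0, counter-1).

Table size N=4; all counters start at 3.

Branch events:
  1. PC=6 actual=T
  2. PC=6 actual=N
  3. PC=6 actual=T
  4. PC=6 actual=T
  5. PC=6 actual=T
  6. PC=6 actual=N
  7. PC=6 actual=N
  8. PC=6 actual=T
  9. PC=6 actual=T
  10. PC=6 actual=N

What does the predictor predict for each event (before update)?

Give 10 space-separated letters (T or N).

Answer: T T T T T T T N T T

Derivation:
Ev 1: PC=6 idx=2 pred=T actual=T -> ctr[2]=3
Ev 2: PC=6 idx=2 pred=T actual=N -> ctr[2]=2
Ev 3: PC=6 idx=2 pred=T actual=T -> ctr[2]=3
Ev 4: PC=6 idx=2 pred=T actual=T -> ctr[2]=3
Ev 5: PC=6 idx=2 pred=T actual=T -> ctr[2]=3
Ev 6: PC=6 idx=2 pred=T actual=N -> ctr[2]=2
Ev 7: PC=6 idx=2 pred=T actual=N -> ctr[2]=1
Ev 8: PC=6 idx=2 pred=N actual=T -> ctr[2]=2
Ev 9: PC=6 idx=2 pred=T actual=T -> ctr[2]=3
Ev 10: PC=6 idx=2 pred=T actual=N -> ctr[2]=2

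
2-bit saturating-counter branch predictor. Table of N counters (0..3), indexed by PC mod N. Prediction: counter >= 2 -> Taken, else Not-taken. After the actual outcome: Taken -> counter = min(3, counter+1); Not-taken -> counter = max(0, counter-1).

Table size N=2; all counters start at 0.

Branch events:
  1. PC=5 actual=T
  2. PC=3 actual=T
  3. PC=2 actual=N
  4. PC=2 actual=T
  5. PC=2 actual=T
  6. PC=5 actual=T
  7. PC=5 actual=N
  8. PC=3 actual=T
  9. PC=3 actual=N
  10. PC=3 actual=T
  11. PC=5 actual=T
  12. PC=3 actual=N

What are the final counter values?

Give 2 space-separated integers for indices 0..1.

Ev 1: PC=5 idx=1 pred=N actual=T -> ctr[1]=1
Ev 2: PC=3 idx=1 pred=N actual=T -> ctr[1]=2
Ev 3: PC=2 idx=0 pred=N actual=N -> ctr[0]=0
Ev 4: PC=2 idx=0 pred=N actual=T -> ctr[0]=1
Ev 5: PC=2 idx=0 pred=N actual=T -> ctr[0]=2
Ev 6: PC=5 idx=1 pred=T actual=T -> ctr[1]=3
Ev 7: PC=5 idx=1 pred=T actual=N -> ctr[1]=2
Ev 8: PC=3 idx=1 pred=T actual=T -> ctr[1]=3
Ev 9: PC=3 idx=1 pred=T actual=N -> ctr[1]=2
Ev 10: PC=3 idx=1 pred=T actual=T -> ctr[1]=3
Ev 11: PC=5 idx=1 pred=T actual=T -> ctr[1]=3
Ev 12: PC=3 idx=1 pred=T actual=N -> ctr[1]=2

Answer: 2 2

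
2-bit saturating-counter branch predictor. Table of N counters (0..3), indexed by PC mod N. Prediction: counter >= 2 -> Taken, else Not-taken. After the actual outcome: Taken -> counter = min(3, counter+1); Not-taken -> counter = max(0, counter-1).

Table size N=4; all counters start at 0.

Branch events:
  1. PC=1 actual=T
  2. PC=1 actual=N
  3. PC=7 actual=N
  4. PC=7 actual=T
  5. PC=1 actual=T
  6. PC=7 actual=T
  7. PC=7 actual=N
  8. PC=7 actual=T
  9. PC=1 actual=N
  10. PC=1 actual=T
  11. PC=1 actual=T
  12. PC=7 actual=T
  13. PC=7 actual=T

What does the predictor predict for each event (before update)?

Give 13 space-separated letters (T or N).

Ev 1: PC=1 idx=1 pred=N actual=T -> ctr[1]=1
Ev 2: PC=1 idx=1 pred=N actual=N -> ctr[1]=0
Ev 3: PC=7 idx=3 pred=N actual=N -> ctr[3]=0
Ev 4: PC=7 idx=3 pred=N actual=T -> ctr[3]=1
Ev 5: PC=1 idx=1 pred=N actual=T -> ctr[1]=1
Ev 6: PC=7 idx=3 pred=N actual=T -> ctr[3]=2
Ev 7: PC=7 idx=3 pred=T actual=N -> ctr[3]=1
Ev 8: PC=7 idx=3 pred=N actual=T -> ctr[3]=2
Ev 9: PC=1 idx=1 pred=N actual=N -> ctr[1]=0
Ev 10: PC=1 idx=1 pred=N actual=T -> ctr[1]=1
Ev 11: PC=1 idx=1 pred=N actual=T -> ctr[1]=2
Ev 12: PC=7 idx=3 pred=T actual=T -> ctr[3]=3
Ev 13: PC=7 idx=3 pred=T actual=T -> ctr[3]=3

Answer: N N N N N N T N N N N T T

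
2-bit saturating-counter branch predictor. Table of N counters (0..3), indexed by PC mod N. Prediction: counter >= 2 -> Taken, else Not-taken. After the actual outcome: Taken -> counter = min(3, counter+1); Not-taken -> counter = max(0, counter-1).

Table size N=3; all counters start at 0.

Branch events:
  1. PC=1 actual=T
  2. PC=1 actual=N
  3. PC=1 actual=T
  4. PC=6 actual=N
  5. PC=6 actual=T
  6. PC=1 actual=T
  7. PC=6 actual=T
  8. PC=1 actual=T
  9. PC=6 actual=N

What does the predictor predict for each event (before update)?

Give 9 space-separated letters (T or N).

Answer: N N N N N N N T T

Derivation:
Ev 1: PC=1 idx=1 pred=N actual=T -> ctr[1]=1
Ev 2: PC=1 idx=1 pred=N actual=N -> ctr[1]=0
Ev 3: PC=1 idx=1 pred=N actual=T -> ctr[1]=1
Ev 4: PC=6 idx=0 pred=N actual=N -> ctr[0]=0
Ev 5: PC=6 idx=0 pred=N actual=T -> ctr[0]=1
Ev 6: PC=1 idx=1 pred=N actual=T -> ctr[1]=2
Ev 7: PC=6 idx=0 pred=N actual=T -> ctr[0]=2
Ev 8: PC=1 idx=1 pred=T actual=T -> ctr[1]=3
Ev 9: PC=6 idx=0 pred=T actual=N -> ctr[0]=1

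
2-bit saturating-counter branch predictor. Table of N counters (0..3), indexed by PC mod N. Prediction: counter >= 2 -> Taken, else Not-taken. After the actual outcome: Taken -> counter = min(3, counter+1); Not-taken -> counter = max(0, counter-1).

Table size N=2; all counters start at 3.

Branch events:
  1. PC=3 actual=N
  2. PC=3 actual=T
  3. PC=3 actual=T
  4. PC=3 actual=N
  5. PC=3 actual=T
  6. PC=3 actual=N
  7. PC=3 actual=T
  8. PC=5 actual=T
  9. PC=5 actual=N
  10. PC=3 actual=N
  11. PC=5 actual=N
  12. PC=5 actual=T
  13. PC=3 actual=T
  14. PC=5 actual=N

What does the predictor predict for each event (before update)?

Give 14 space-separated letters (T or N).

Answer: T T T T T T T T T T N N N T

Derivation:
Ev 1: PC=3 idx=1 pred=T actual=N -> ctr[1]=2
Ev 2: PC=3 idx=1 pred=T actual=T -> ctr[1]=3
Ev 3: PC=3 idx=1 pred=T actual=T -> ctr[1]=3
Ev 4: PC=3 idx=1 pred=T actual=N -> ctr[1]=2
Ev 5: PC=3 idx=1 pred=T actual=T -> ctr[1]=3
Ev 6: PC=3 idx=1 pred=T actual=N -> ctr[1]=2
Ev 7: PC=3 idx=1 pred=T actual=T -> ctr[1]=3
Ev 8: PC=5 idx=1 pred=T actual=T -> ctr[1]=3
Ev 9: PC=5 idx=1 pred=T actual=N -> ctr[1]=2
Ev 10: PC=3 idx=1 pred=T actual=N -> ctr[1]=1
Ev 11: PC=5 idx=1 pred=N actual=N -> ctr[1]=0
Ev 12: PC=5 idx=1 pred=N actual=T -> ctr[1]=1
Ev 13: PC=3 idx=1 pred=N actual=T -> ctr[1]=2
Ev 14: PC=5 idx=1 pred=T actual=N -> ctr[1]=1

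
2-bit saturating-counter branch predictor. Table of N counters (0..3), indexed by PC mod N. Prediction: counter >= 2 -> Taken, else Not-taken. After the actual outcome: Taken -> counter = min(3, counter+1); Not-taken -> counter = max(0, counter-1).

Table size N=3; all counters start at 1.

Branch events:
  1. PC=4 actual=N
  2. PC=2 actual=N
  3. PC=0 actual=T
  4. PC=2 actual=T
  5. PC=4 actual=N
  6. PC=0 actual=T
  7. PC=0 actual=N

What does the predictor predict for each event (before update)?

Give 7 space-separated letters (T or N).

Ev 1: PC=4 idx=1 pred=N actual=N -> ctr[1]=0
Ev 2: PC=2 idx=2 pred=N actual=N -> ctr[2]=0
Ev 3: PC=0 idx=0 pred=N actual=T -> ctr[0]=2
Ev 4: PC=2 idx=2 pred=N actual=T -> ctr[2]=1
Ev 5: PC=4 idx=1 pred=N actual=N -> ctr[1]=0
Ev 6: PC=0 idx=0 pred=T actual=T -> ctr[0]=3
Ev 7: PC=0 idx=0 pred=T actual=N -> ctr[0]=2

Answer: N N N N N T T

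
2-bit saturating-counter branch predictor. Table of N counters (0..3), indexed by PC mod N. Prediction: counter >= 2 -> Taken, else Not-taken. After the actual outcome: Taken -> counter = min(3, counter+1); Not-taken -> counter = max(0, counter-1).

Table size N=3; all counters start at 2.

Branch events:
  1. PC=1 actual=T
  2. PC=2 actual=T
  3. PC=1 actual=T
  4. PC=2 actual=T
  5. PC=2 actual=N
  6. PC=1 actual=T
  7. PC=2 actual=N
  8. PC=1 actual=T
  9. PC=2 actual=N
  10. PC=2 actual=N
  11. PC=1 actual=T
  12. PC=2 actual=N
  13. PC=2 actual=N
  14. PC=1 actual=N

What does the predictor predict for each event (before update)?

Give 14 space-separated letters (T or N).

Answer: T T T T T T T T N N T N N T

Derivation:
Ev 1: PC=1 idx=1 pred=T actual=T -> ctr[1]=3
Ev 2: PC=2 idx=2 pred=T actual=T -> ctr[2]=3
Ev 3: PC=1 idx=1 pred=T actual=T -> ctr[1]=3
Ev 4: PC=2 idx=2 pred=T actual=T -> ctr[2]=3
Ev 5: PC=2 idx=2 pred=T actual=N -> ctr[2]=2
Ev 6: PC=1 idx=1 pred=T actual=T -> ctr[1]=3
Ev 7: PC=2 idx=2 pred=T actual=N -> ctr[2]=1
Ev 8: PC=1 idx=1 pred=T actual=T -> ctr[1]=3
Ev 9: PC=2 idx=2 pred=N actual=N -> ctr[2]=0
Ev 10: PC=2 idx=2 pred=N actual=N -> ctr[2]=0
Ev 11: PC=1 idx=1 pred=T actual=T -> ctr[1]=3
Ev 12: PC=2 idx=2 pred=N actual=N -> ctr[2]=0
Ev 13: PC=2 idx=2 pred=N actual=N -> ctr[2]=0
Ev 14: PC=1 idx=1 pred=T actual=N -> ctr[1]=2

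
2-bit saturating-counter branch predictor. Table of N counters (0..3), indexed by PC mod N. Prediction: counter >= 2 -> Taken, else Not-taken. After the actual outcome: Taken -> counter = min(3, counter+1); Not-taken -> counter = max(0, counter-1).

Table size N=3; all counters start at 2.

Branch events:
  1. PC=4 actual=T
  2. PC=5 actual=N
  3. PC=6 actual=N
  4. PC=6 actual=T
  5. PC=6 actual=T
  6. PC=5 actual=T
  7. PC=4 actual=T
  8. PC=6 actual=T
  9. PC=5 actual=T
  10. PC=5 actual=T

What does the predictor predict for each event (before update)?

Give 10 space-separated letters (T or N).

Ev 1: PC=4 idx=1 pred=T actual=T -> ctr[1]=3
Ev 2: PC=5 idx=2 pred=T actual=N -> ctr[2]=1
Ev 3: PC=6 idx=0 pred=T actual=N -> ctr[0]=1
Ev 4: PC=6 idx=0 pred=N actual=T -> ctr[0]=2
Ev 5: PC=6 idx=0 pred=T actual=T -> ctr[0]=3
Ev 6: PC=5 idx=2 pred=N actual=T -> ctr[2]=2
Ev 7: PC=4 idx=1 pred=T actual=T -> ctr[1]=3
Ev 8: PC=6 idx=0 pred=T actual=T -> ctr[0]=3
Ev 9: PC=5 idx=2 pred=T actual=T -> ctr[2]=3
Ev 10: PC=5 idx=2 pred=T actual=T -> ctr[2]=3

Answer: T T T N T N T T T T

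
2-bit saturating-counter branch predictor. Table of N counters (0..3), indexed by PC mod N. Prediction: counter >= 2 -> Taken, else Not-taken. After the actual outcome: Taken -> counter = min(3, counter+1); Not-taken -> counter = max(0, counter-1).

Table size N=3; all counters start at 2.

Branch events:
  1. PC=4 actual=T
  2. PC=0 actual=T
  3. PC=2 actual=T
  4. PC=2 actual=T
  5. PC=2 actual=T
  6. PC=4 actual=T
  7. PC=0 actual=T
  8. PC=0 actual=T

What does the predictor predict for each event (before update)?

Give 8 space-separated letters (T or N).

Ev 1: PC=4 idx=1 pred=T actual=T -> ctr[1]=3
Ev 2: PC=0 idx=0 pred=T actual=T -> ctr[0]=3
Ev 3: PC=2 idx=2 pred=T actual=T -> ctr[2]=3
Ev 4: PC=2 idx=2 pred=T actual=T -> ctr[2]=3
Ev 5: PC=2 idx=2 pred=T actual=T -> ctr[2]=3
Ev 6: PC=4 idx=1 pred=T actual=T -> ctr[1]=3
Ev 7: PC=0 idx=0 pred=T actual=T -> ctr[0]=3
Ev 8: PC=0 idx=0 pred=T actual=T -> ctr[0]=3

Answer: T T T T T T T T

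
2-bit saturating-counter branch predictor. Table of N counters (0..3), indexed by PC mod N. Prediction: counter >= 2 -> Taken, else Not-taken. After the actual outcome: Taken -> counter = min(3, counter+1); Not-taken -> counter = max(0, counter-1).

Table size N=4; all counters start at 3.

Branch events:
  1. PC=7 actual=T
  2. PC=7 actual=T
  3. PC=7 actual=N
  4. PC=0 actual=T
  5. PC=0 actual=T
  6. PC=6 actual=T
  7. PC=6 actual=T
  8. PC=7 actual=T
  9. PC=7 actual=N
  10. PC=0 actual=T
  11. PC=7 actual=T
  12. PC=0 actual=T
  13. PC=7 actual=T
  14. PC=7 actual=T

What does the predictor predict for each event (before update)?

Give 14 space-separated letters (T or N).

Ev 1: PC=7 idx=3 pred=T actual=T -> ctr[3]=3
Ev 2: PC=7 idx=3 pred=T actual=T -> ctr[3]=3
Ev 3: PC=7 idx=3 pred=T actual=N -> ctr[3]=2
Ev 4: PC=0 idx=0 pred=T actual=T -> ctr[0]=3
Ev 5: PC=0 idx=0 pred=T actual=T -> ctr[0]=3
Ev 6: PC=6 idx=2 pred=T actual=T -> ctr[2]=3
Ev 7: PC=6 idx=2 pred=T actual=T -> ctr[2]=3
Ev 8: PC=7 idx=3 pred=T actual=T -> ctr[3]=3
Ev 9: PC=7 idx=3 pred=T actual=N -> ctr[3]=2
Ev 10: PC=0 idx=0 pred=T actual=T -> ctr[0]=3
Ev 11: PC=7 idx=3 pred=T actual=T -> ctr[3]=3
Ev 12: PC=0 idx=0 pred=T actual=T -> ctr[0]=3
Ev 13: PC=7 idx=3 pred=T actual=T -> ctr[3]=3
Ev 14: PC=7 idx=3 pred=T actual=T -> ctr[3]=3

Answer: T T T T T T T T T T T T T T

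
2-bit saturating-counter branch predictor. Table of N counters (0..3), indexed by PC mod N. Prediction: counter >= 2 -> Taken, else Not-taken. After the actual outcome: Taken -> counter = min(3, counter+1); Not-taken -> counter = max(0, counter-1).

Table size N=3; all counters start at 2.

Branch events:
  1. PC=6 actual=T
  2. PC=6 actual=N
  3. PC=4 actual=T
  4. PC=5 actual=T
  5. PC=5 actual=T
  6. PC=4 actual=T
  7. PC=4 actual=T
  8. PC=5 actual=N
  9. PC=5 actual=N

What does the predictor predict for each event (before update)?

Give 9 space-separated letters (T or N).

Answer: T T T T T T T T T

Derivation:
Ev 1: PC=6 idx=0 pred=T actual=T -> ctr[0]=3
Ev 2: PC=6 idx=0 pred=T actual=N -> ctr[0]=2
Ev 3: PC=4 idx=1 pred=T actual=T -> ctr[1]=3
Ev 4: PC=5 idx=2 pred=T actual=T -> ctr[2]=3
Ev 5: PC=5 idx=2 pred=T actual=T -> ctr[2]=3
Ev 6: PC=4 idx=1 pred=T actual=T -> ctr[1]=3
Ev 7: PC=4 idx=1 pred=T actual=T -> ctr[1]=3
Ev 8: PC=5 idx=2 pred=T actual=N -> ctr[2]=2
Ev 9: PC=5 idx=2 pred=T actual=N -> ctr[2]=1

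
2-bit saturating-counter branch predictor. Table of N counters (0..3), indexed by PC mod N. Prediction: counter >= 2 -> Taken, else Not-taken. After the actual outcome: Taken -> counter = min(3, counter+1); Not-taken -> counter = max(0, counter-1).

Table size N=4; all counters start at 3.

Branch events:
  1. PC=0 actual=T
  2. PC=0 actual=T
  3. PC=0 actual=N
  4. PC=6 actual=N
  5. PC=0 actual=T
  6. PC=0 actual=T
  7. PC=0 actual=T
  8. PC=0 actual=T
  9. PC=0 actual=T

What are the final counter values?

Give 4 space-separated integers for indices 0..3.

Answer: 3 3 2 3

Derivation:
Ev 1: PC=0 idx=0 pred=T actual=T -> ctr[0]=3
Ev 2: PC=0 idx=0 pred=T actual=T -> ctr[0]=3
Ev 3: PC=0 idx=0 pred=T actual=N -> ctr[0]=2
Ev 4: PC=6 idx=2 pred=T actual=N -> ctr[2]=2
Ev 5: PC=0 idx=0 pred=T actual=T -> ctr[0]=3
Ev 6: PC=0 idx=0 pred=T actual=T -> ctr[0]=3
Ev 7: PC=0 idx=0 pred=T actual=T -> ctr[0]=3
Ev 8: PC=0 idx=0 pred=T actual=T -> ctr[0]=3
Ev 9: PC=0 idx=0 pred=T actual=T -> ctr[0]=3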